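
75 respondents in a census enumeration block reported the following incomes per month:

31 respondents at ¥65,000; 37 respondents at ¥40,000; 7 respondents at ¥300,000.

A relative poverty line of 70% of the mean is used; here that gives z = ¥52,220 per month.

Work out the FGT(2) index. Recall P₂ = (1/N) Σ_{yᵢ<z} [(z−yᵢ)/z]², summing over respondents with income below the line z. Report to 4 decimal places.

Below the line: 37×¥40,000 (q = 37 of N = 75).
Relative gaps: (52220−40000)/52220 = 0.2340 (×37).
Squared: 0.0548 (×37).
Sum = 2.026144; P₂ = 2.026144 / 75 = 0.0270.

0.0270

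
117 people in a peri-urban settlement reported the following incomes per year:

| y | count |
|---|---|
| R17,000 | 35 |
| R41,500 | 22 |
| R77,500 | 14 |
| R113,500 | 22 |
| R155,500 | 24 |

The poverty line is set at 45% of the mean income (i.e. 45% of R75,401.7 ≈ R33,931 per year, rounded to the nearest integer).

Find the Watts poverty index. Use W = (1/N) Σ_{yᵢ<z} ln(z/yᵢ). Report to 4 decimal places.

0.2067

Below the line: 35×R17,000 (q = 35 of N = 117).
ln(z/y) terms: ln(33931/17000) = 0.6911 (×35).
W = 24.189050 / 117 = 0.2067.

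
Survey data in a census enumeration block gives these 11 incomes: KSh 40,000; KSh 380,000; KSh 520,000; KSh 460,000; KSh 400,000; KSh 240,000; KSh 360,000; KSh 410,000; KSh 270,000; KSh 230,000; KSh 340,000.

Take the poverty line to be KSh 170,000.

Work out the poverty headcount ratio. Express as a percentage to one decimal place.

1 of the 11 people have income below KSh 170,000.
H = 1/11 = 9.1%.

9.1%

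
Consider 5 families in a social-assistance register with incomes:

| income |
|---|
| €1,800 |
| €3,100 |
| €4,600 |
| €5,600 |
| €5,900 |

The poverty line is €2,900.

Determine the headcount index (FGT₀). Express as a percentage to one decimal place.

20.0%

1 of the 5 families have income below €2,900.
H = 1/5 = 20.0%.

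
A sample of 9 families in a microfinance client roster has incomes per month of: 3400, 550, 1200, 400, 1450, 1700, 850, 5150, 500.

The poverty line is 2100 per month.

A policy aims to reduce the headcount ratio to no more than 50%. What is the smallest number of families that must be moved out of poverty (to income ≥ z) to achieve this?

Currently q = 7 of N = 9 are below the line (H = 0.778).
A headcount ratio of at most 50% allows at most ⌊0.50 × 9⌋ = 4 poor families.
So at least 7 − 4 = 3 must be lifted.

3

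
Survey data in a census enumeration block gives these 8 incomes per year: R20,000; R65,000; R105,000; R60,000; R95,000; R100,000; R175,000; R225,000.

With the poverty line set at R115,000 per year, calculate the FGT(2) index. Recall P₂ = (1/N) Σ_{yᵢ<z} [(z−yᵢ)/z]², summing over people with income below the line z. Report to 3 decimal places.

0.144

Poor units: R20,000, R60,000, R65,000, R95,000, R100,000, R105,000 (q = 6 of N = 8).
Normalized shortfalls: (115000−20000)/115000 = 0.8261; (115000−60000)/115000 = 0.4783; (115000−65000)/115000 = 0.4348; (115000−95000)/115000 = 0.1739; (115000−100000)/115000 = 0.1304; (115000−105000)/115000 = 0.0870.
Squared: 0.6824; 0.2287; 0.1890; 0.0302; 0.0170; 0.0076.
Sum = 1.155009; P₂ = 1.155009 / 8 = 0.144.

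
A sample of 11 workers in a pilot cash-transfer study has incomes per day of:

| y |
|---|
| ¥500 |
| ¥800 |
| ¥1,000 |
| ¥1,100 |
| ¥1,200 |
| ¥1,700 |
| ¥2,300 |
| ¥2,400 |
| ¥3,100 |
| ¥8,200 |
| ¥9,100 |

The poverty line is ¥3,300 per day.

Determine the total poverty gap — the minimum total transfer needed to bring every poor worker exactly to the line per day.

¥15,600

Below the line: ¥500, ¥800, ¥1,000, ¥1,100, ¥1,200, ¥1,700, ¥2,300, ¥2,400, ¥3,100 (q = 9 of N = 11).
Individual gaps: 3300−500 = 2800; 3300−800 = 2500; 3300−1000 = 2300; 3300−1100 = 2200; 3300−1200 = 2100; 3300−1700 = 1600; 3300−2300 = 1000; 3300−2400 = 900; 3300−3100 = 200.
Aggregate gap = ¥15,600.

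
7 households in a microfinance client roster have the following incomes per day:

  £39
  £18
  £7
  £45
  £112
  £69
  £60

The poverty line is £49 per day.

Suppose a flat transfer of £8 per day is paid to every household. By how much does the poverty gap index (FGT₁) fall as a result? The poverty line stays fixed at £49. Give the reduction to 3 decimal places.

0.082

Before: below the line — £7, £18, £39, £45; poverty gap index (FGT₁) = 0.25364.
After the £8 transfer: below the line — £15, £26, £47; poverty gap index (FGT₁) = 0.17201.
Reduction = 0.25364 − 0.17201 = 0.082.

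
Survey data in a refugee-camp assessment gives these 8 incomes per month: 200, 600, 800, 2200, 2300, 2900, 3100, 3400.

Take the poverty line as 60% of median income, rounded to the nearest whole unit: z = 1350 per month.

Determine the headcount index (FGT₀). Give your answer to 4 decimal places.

3 of the 8 households have income below 1350.
H = 3/8 = 0.3750.

0.3750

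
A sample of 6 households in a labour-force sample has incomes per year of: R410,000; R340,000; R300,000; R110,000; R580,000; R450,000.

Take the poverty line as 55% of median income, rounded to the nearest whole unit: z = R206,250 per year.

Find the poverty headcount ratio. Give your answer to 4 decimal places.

0.1667

1 of the 6 households have income below R206,250.
H = 1/6 = 0.1667.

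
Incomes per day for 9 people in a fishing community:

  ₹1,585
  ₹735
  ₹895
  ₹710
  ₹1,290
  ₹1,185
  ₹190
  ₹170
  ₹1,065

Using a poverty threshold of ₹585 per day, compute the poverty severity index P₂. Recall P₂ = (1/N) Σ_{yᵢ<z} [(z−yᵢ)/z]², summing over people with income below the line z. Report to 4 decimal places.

0.1066

Below the line: ₹170, ₹190 (q = 2 of N = 9).
Normalized shortfalls: (585−170)/585 = 0.7094; (585−190)/585 = 0.6752.
Squared: 0.5033; 0.4559.
Sum = 0.959164; P₂ = 0.959164 / 9 = 0.1066.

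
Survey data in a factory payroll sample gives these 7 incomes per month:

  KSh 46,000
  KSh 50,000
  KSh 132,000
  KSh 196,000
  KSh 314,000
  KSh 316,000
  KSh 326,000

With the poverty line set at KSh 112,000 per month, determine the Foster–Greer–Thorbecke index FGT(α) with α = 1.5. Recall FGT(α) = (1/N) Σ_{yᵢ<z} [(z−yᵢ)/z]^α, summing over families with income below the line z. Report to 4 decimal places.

0.1235

Below the line: KSh 46,000, KSh 50,000 (q = 2 of N = 7).
Gap ratios (z−y)/z: (112000−46000)/112000 = 0.5893; (112000−50000)/112000 = 0.5536.
Raised to α = 1.5: 0.45236; 0.41187.
Sum = 0.864235; FGT(1.5) = 0.864235 / 7 = 0.1235.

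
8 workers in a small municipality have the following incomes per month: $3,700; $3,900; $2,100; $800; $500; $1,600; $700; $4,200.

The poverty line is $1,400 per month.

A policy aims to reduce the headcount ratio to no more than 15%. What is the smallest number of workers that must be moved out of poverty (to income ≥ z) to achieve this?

2

Currently q = 3 of N = 8 are below the line (H = 0.375).
A headcount ratio of at most 15% allows at most ⌊0.15 × 8⌋ = 1 poor workers.
So at least 3 − 1 = 2 must be lifted.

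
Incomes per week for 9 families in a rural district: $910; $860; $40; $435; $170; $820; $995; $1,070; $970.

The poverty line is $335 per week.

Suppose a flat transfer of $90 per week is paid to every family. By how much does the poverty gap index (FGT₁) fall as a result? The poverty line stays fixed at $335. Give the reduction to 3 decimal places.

Before: below the line — $40, $170; poverty gap index (FGT₁) = 0.15257.
After the $90 transfer: below the line — $130, $260; poverty gap index (FGT₁) = 0.09287.
Reduction = 0.15257 − 0.09287 = 0.060.

0.060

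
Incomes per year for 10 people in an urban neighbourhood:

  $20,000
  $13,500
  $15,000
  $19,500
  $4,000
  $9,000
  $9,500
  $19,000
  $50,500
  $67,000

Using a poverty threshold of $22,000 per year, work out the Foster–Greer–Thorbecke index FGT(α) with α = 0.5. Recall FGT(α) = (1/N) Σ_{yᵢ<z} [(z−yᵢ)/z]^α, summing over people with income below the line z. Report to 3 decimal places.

Below z: $4,000, $9,000, $9,500, $13,500, $15,000, $19,000, $19,500, $20,000 (q = 8 of N = 10).
Relative gaps: (22000−4000)/22000 = 0.8182; (22000−9000)/22000 = 0.5909; (22000−9500)/22000 = 0.5682; (22000−13500)/22000 = 0.3864; (22000−15000)/22000 = 0.3182; (22000−19000)/22000 = 0.1364; (22000−19500)/22000 = 0.1136; (22000−20000)/22000 = 0.0909.
Raised to α = 0.5: 0.90453; 0.76871; 0.75378; 0.62158; 0.56408; 0.36927; 0.33710; 0.30151.
Sum = 4.620562; FGT(0.5) = 4.620562 / 10 = 0.462.

0.462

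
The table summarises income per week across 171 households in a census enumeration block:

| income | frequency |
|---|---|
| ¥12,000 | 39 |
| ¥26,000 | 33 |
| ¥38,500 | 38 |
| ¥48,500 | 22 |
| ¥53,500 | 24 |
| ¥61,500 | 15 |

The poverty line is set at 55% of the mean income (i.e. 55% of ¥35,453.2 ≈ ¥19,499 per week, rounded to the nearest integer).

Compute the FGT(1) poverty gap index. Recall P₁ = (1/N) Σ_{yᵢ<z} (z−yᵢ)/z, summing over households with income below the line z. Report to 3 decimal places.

0.088

Poor units: 39×¥12,000 (q = 39 of N = 171).
Gap ratios (z−y)/z: (19499−12000)/19499 = 0.3846 (×39).
Σ = 14.998769. Dividing by the full population N = 171 gives P₁ = 0.088.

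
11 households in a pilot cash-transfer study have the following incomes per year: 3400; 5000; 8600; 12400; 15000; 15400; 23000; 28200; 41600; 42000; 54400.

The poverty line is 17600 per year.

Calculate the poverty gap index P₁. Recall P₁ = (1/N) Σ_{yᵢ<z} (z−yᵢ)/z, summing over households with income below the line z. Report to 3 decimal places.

Poor units: 3400, 5000, 8600, 12400, 15000, 15400 (q = 6 of N = 11).
Gap ratios (z−y)/z: (17600−3400)/17600 = 0.8068; (17600−5000)/17600 = 0.7159; (17600−8600)/17600 = 0.5114; (17600−12400)/17600 = 0.2955; (17600−15000)/17600 = 0.1477; (17600−15400)/17600 = 0.1250.
Sum of shortfalls = 2.602273; P₁ averages over all N: 2.602273 / 11 = 0.237.

0.237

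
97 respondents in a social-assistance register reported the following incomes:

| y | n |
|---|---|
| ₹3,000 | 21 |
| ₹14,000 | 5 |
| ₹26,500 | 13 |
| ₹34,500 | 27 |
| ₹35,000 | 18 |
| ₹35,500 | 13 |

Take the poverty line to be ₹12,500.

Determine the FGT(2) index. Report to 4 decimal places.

Below the line: 21×₹3,000 (q = 21 of N = 97).
Shortfall ratios: (12500−3000)/12500 = 0.7600 (×21).
Squared: 0.5776 (×21).
Sum = 12.129600; P₂ = 12.129600 / 97 = 0.1250.

0.1250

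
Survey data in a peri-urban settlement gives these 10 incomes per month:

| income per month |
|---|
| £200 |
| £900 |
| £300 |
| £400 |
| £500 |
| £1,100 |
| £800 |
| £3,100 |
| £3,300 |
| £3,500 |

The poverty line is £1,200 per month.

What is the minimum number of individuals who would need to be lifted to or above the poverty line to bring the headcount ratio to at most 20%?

7 of the 10 individuals are poor, so H = 7/10 = 0.700.
A headcount ratio of at most 20% allows at most ⌊0.20 × 10⌋ = 2 poor individuals.
So at least 7 − 2 = 5 must be lifted.

5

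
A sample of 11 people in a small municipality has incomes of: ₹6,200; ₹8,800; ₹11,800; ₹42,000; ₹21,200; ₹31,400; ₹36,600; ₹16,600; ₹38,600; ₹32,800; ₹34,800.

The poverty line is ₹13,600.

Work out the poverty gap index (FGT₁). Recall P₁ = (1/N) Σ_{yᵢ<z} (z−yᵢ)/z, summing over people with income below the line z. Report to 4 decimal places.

Poor units: ₹6,200, ₹8,800, ₹11,800 (q = 3 of N = 11).
Relative gaps: (13600−6200)/13600 = 0.5441; (13600−8800)/13600 = 0.3529; (13600−11800)/13600 = 0.1324.
Sum of shortfalls = 1.029412; P₁ averages over all N: 1.029412 / 11 = 0.0936.

0.0936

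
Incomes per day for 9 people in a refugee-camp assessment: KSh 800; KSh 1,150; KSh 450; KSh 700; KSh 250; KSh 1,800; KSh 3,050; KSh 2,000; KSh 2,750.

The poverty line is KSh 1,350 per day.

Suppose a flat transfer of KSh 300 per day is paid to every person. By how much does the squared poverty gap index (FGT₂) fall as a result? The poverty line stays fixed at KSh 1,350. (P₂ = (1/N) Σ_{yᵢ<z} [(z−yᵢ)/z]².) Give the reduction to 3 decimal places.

Before: below the line — KSh 250, KSh 450, KSh 700, KSh 800, KSh 1,150; squared poverty gap index (FGT₂) = 0.16979.
After the KSh 300 transfer: below the line — KSh 550, KSh 750, KSh 1,000, KSh 1,100; squared poverty gap index (FGT₂) = 0.07225.
Reduction = 0.16979 − 0.07225 = 0.098.

0.098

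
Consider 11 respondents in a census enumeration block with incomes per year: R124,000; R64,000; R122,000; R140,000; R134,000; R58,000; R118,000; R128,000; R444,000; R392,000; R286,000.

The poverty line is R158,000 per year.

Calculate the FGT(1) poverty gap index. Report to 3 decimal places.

Below the line: R58,000, R64,000, R118,000, R122,000, R124,000, R128,000, R134,000, R140,000 (q = 8 of N = 11).
Shortfall ratios: (158000−58000)/158000 = 0.6329; (158000−64000)/158000 = 0.5949; (158000−118000)/158000 = 0.2532; (158000−122000)/158000 = 0.2278; (158000−124000)/158000 = 0.2152; (158000−128000)/158000 = 0.1899; (158000−134000)/158000 = 0.1519; (158000−140000)/158000 = 0.1139.
Σ = 2.379747. Dividing by the full population N = 11 gives P₁ = 0.216.

0.216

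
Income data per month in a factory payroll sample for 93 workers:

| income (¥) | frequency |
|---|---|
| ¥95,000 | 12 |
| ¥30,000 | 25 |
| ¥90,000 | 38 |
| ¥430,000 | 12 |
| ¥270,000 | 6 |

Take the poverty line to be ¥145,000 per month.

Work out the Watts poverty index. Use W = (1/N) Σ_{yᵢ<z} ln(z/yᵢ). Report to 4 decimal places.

0.6730

Incomes under z: 25×¥30,000, 38×¥90,000, 12×¥95,000 (q = 75 of N = 93).
Log gaps: ln(145000/30000) = 1.5755 (×25); ln(145000/90000) = 0.4769 (×38); ln(145000/95000) = 0.4229 (×12).
W = 62.585806 / 93 = 0.6730.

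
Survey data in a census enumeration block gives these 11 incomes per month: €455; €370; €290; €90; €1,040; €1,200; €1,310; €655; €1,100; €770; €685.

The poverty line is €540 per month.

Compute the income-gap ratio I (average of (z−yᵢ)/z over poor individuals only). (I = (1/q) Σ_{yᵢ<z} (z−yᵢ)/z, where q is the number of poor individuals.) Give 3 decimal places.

0.442

Below the line: €90, €290, €370, €455 (q = 4 of N = 11).
Shortfall ratios (z−y)/z: 0.8333, 0.4630, 0.3148, 0.1574; sum = 1.768519.
The income-gap ratio divides by q (the poor only): 1.768519 / 4 = 0.442.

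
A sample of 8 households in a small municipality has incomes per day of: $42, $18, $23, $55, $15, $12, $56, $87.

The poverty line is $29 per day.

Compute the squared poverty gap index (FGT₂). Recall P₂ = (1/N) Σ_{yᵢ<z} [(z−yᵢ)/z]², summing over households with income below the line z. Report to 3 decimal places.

Poor units: $12, $15, $18, $23 (q = 4 of N = 8).
Gap ratios (z−y)/z: (29−12)/29 = 0.5862; (29−15)/29 = 0.4828; (29−18)/29 = 0.3793; (29−23)/29 = 0.2069.
Squared: 0.3436; 0.2331; 0.1439; 0.0428.
Sum = 0.763377; P₂ = 0.763377 / 8 = 0.095.

0.095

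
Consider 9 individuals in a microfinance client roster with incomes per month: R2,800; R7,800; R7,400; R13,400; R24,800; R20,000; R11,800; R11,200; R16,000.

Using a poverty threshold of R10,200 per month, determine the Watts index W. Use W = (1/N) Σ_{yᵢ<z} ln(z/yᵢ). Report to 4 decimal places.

0.2091

Below z: R2,800, R7,400, R7,800 (q = 3 of N = 9).
Log gaps: ln(10200/2800) = 1.2928; ln(10200/7400) = 0.3209; ln(10200/7800) = 0.2683.
W = 1.881940 / 9 = 0.2091.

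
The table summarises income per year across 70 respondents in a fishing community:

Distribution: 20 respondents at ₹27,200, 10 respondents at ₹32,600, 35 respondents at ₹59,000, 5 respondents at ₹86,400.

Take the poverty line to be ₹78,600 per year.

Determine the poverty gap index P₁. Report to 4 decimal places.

Incomes under z: 20×₹27,200, 10×₹32,600, 35×₹59,000 (q = 65 of N = 70).
Gap ratios (z−y)/z: (78600−27200)/78600 = 0.6539 (×20); (78600−32600)/78600 = 0.5852 (×10); (78600−59000)/78600 = 0.2494 (×35).
Σ = 27.659033. Dividing by the full population N = 70 gives P₁ = 0.3951.

0.3951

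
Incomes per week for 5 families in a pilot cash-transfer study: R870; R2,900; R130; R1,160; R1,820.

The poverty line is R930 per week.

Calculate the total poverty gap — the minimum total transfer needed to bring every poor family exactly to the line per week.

Poor units: R130, R870 (q = 2 of N = 5).
Individual gaps: 930−130 = 800; 930−870 = 60.
Aggregate gap = R860.

R860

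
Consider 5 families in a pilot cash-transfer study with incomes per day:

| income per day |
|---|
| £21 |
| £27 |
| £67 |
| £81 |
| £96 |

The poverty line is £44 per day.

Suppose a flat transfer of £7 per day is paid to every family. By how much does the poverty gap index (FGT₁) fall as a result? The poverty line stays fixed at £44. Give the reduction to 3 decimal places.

Before: below the line — £21, £27; poverty gap index (FGT₁) = 0.18182.
After the £7 transfer: below the line — £28, £34; poverty gap index (FGT₁) = 0.11818.
Reduction = 0.18182 − 0.11818 = 0.064.

0.064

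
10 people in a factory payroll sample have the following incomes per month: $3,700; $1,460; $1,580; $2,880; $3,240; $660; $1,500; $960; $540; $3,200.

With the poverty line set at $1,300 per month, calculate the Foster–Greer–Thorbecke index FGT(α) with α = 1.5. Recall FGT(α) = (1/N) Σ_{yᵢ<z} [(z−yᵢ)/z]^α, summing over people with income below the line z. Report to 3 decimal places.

Below the line: $540, $660, $960 (q = 3 of N = 10).
Gap ratios (z−y)/z: (1300−540)/1300 = 0.5846; (1300−660)/1300 = 0.4923; (1300−960)/1300 = 0.2615.
Raised to α = 1.5: 0.44700; 0.34543; 0.13375.
Sum = 0.926177; FGT(1.5) = 0.926177 / 10 = 0.093.

0.093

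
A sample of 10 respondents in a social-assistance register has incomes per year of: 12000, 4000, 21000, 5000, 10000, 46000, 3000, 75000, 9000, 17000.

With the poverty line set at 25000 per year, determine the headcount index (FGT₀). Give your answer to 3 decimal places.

0.800

8 of the 10 respondents have income below 25000.
H = 8/10 = 0.800.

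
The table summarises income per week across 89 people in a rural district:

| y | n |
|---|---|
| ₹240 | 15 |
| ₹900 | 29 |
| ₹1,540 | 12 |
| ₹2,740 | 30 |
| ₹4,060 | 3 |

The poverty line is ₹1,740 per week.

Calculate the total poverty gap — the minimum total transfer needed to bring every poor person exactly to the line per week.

Below the line: 15×₹240, 29×₹900, 12×₹1,540 (q = 56 of N = 89).
Individual gaps: 15×(1740−240) = 22500; 29×(1740−900) = 24360; 12×(1740−1540) = 2400.
Aggregate gap = ₹49,260.

₹49,260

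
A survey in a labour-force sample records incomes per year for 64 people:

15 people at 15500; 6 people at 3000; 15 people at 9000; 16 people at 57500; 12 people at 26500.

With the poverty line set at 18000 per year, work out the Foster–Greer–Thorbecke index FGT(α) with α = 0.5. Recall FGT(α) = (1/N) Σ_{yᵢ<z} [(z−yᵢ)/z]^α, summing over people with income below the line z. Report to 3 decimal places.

Below the line: 6×3000, 15×9000, 15×15500 (q = 36 of N = 64).
Normalized shortfalls: (18000−3000)/18000 = 0.8333 (×6); (18000−9000)/18000 = 0.5000 (×15); (18000−15500)/18000 = 0.1389 (×15).
Raised to α = 0.5: 0.91287 (×6); 0.70711 (×15); 0.37268 (×15).
Sum = 21.673997; FGT(0.5) = 21.673997 / 64 = 0.339.

0.339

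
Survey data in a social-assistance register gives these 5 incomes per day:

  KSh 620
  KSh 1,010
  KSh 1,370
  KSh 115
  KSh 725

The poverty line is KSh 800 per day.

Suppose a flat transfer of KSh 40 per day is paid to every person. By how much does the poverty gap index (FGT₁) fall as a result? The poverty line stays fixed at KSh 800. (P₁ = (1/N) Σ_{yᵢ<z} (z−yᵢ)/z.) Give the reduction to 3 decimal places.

0.030

Before: below the line — KSh 115, KSh 620, KSh 725; poverty gap index (FGT₁) = 0.23500.
After the KSh 40 transfer: below the line — KSh 155, KSh 660, KSh 765; poverty gap index (FGT₁) = 0.20500.
Reduction = 0.23500 − 0.20500 = 0.030.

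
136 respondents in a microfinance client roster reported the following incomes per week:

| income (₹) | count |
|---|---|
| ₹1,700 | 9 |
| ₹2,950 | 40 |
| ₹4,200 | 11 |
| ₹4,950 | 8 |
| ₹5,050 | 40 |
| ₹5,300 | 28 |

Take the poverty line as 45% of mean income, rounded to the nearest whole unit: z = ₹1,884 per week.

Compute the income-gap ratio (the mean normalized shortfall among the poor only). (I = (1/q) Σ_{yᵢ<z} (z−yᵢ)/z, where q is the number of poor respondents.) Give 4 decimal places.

0.0977

Poor units: 9×₹1,700 (q = 9 of N = 136).
Relative gaps: 0.0977 (×9); sum = 0.878981.
The income-gap ratio divides by q (the poor only): 0.878981 / 9 = 0.0977.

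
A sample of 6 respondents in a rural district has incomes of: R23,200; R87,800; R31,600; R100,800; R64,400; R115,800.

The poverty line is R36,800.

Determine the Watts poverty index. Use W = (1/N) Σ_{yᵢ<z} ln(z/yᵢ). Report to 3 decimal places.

Below z: R23,200, R31,600 (q = 2 of N = 6).
Log gaps: ln(36800/23200) = 0.4613; ln(36800/31600) = 0.1523.
W = 0.613686 / 6 = 0.102.

0.102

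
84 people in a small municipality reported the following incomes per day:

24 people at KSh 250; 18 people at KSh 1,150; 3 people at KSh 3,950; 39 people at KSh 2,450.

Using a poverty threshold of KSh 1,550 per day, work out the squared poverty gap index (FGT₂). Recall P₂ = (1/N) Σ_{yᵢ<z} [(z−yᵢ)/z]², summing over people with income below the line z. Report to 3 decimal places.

0.215

Poor units: 24×KSh 250, 18×KSh 1,150 (q = 42 of N = 84).
Shortfall ratios: (1550−250)/1550 = 0.8387 (×24); (1550−1150)/1550 = 0.2581 (×18).
Squared: 0.7034 (×24); 0.0666 (×18).
Sum = 18.081165; P₂ = 18.081165 / 84 = 0.215.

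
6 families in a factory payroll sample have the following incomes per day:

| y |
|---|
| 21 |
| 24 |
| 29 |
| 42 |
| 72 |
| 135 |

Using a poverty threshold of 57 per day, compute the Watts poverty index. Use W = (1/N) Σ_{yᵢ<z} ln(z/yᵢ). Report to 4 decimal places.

Poor units: 21, 24, 29, 42 (q = 4 of N = 6).
Log shortfalls: ln(57/21) = 0.9985; ln(57/24) = 0.8650; ln(57/29) = 0.6758; ln(57/42) = 0.3054.
W = 2.844663 / 6 = 0.4741.

0.4741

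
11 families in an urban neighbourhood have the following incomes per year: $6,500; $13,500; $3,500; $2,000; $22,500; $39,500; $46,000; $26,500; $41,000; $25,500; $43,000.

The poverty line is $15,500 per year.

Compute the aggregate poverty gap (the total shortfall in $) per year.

Incomes under z: $2,000, $3,500, $6,500, $13,500 (q = 4 of N = 11).
Individual gaps: 15500−2000 = 13500; 15500−3500 = 12000; 15500−6500 = 9000; 15500−13500 = 2000.
Aggregate gap = $36,500.

$36,500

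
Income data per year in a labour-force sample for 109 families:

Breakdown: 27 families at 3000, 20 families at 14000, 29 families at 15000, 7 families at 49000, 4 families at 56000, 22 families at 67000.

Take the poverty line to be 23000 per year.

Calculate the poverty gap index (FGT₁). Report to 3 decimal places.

0.380

Below the line: 27×3000, 20×14000, 29×15000 (q = 76 of N = 109).
Shortfall ratios: (23000−3000)/23000 = 0.8696 (×27); (23000−14000)/23000 = 0.3913 (×20); (23000−15000)/23000 = 0.3478 (×29).
Sum of shortfalls = 41.391304; P₁ averages over all N: 41.391304 / 109 = 0.380.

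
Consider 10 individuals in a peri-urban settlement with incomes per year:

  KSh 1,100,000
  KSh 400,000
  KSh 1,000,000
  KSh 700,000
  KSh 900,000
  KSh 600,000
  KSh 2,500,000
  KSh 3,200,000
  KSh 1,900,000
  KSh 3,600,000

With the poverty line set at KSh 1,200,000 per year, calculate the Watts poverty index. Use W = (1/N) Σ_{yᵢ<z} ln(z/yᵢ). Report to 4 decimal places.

Incomes under z: KSh 400,000, KSh 600,000, KSh 700,000, KSh 900,000, KSh 1,000,000, KSh 1,100,000 (q = 6 of N = 10).
Log gaps: ln(1200000/400000) = 1.0986; ln(1200000/600000) = 0.6931; ln(1200000/700000) = 0.5390; ln(1200000/900000) = 0.2877; ln(1200000/1000000) = 0.1823; ln(1200000/1100000) = 0.0870.
W = 2.887771 / 10 = 0.2888.

0.2888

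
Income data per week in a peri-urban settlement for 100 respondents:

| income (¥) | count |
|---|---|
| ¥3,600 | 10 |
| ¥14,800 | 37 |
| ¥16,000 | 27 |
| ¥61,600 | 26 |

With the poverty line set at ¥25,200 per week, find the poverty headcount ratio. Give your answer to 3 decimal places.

74 of the 100 respondents have income below ¥25,200.
H = 74/100 = 0.740.

0.740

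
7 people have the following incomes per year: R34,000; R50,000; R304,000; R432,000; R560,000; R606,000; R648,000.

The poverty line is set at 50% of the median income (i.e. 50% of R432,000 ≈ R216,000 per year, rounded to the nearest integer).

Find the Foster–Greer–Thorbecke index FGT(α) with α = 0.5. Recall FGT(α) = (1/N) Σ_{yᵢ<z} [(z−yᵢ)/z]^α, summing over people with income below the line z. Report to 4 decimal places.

0.2564

Below z: R34,000, R50,000 (q = 2 of N = 7).
Normalized shortfalls: (216000−34000)/216000 = 0.8426; (216000−50000)/216000 = 0.7685.
Raised to α = 0.5: 0.91793; 0.87665.
Sum = 1.794580; FGT(0.5) = 1.794580 / 7 = 0.2564.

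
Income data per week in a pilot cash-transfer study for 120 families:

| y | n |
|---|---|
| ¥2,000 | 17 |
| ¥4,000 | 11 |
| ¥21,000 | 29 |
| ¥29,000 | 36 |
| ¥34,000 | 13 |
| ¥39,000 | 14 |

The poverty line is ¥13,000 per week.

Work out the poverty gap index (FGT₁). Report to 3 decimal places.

Poor units: 17×¥2,000, 11×¥4,000 (q = 28 of N = 120).
Shortfall ratios: (13000−2000)/13000 = 0.8462 (×17); (13000−4000)/13000 = 0.6923 (×11).
Σ = 22.000000. Dividing by the full population N = 120 gives P₁ = 0.183.

0.183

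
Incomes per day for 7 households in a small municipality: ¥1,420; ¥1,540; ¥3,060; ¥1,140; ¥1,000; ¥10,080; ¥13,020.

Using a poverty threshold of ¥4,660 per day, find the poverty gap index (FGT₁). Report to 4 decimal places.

0.4641

Below z: ¥1,000, ¥1,140, ¥1,420, ¥1,540, ¥3,060 (q = 5 of N = 7).
Normalized shortfalls: (4660−1000)/4660 = 0.7854; (4660−1140)/4660 = 0.7554; (4660−1420)/4660 = 0.6953; (4660−1540)/4660 = 0.6695; (4660−3060)/4660 = 0.3433.
Sum of shortfalls = 3.248927; P₁ averages over all N: 3.248927 / 7 = 0.4641.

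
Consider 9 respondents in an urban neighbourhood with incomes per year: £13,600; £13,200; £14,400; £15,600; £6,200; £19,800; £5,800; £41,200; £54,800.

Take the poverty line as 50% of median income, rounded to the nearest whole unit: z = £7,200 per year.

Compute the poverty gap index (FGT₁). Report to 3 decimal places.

0.037

Below z: £5,800, £6,200 (q = 2 of N = 9).
Relative gaps: (7200−5800)/7200 = 0.1944; (7200−6200)/7200 = 0.1389.
Σ = 0.333333. Dividing by the full population N = 9 gives P₁ = 0.037.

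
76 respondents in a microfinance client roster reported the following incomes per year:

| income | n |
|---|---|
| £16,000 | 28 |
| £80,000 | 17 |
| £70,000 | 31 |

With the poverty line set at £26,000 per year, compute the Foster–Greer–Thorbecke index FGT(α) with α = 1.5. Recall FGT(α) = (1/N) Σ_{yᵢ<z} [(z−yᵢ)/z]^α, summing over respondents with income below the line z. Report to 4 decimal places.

Incomes under z: 28×£16,000 (q = 28 of N = 76).
Gap ratios (z−y)/z: (26000−16000)/26000 = 0.3846 (×28).
Raised to α = 1.5: 0.23853 (×28).
Sum = 6.678793; FGT(1.5) = 6.678793 / 76 = 0.0879.

0.0879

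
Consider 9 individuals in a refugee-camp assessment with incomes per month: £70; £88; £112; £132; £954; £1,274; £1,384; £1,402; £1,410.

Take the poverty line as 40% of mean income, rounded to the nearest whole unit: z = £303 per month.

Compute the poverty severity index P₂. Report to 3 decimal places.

Below z: £70, £88, £112, £132 (q = 4 of N = 9).
Gap ratios (z−y)/z: (303−70)/303 = 0.7690; (303−88)/303 = 0.7096; (303−112)/303 = 0.6304; (303−132)/303 = 0.5644.
Squared: 0.5913; 0.5035; 0.3974; 0.3185.
Sum = 1.810672; P₂ = 1.810672 / 9 = 0.201.

0.201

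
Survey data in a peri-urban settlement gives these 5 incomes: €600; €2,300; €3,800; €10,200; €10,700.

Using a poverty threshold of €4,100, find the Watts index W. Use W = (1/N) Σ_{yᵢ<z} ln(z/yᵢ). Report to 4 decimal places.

0.5152

Below z: €600, €2,300, €3,800 (q = 3 of N = 5).
ln(z/y) terms: ln(4100/600) = 1.9218; ln(4100/2300) = 0.5781; ln(4100/3800) = 0.0760.
W = 2.575876 / 5 = 0.5152.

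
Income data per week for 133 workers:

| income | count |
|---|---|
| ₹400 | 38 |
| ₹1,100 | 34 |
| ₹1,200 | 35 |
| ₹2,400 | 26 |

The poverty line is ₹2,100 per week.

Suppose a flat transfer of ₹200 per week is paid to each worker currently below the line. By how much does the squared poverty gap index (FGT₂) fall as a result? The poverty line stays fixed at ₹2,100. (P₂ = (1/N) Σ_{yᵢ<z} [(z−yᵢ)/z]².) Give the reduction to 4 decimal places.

Before: below the line — 38×₹400, 34×₹1,100, 35×₹1,200; squared poverty gap index (FGT₂) = 0.293540.
After the ₹200 transfer: below the line — 38×₹600, 34×₹1,300, 35×₹1,400; squared poverty gap index (FGT₂) = 0.212112.
Reduction = 0.293540 − 0.212112 = 0.0814.

0.0814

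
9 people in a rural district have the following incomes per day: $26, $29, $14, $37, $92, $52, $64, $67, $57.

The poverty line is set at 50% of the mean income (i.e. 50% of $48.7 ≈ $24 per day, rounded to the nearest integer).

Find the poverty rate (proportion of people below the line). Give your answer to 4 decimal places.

1 of the 9 people have income below $24.
H = 1/9 = 0.1111.

0.1111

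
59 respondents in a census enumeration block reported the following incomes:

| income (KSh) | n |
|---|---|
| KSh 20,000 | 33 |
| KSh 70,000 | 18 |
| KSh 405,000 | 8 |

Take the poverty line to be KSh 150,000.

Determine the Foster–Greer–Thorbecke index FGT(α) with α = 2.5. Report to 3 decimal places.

0.454

Incomes under z: 33×KSh 20,000, 18×KSh 70,000 (q = 51 of N = 59).
Relative gaps: (150000−20000)/150000 = 0.8667 (×33); (150000−70000)/150000 = 0.5333 (×18).
Raised to α = 2.5: 0.69925 (×33); 0.20773 (×18).
Sum = 26.814250; FGT(2.5) = 26.814250 / 59 = 0.454.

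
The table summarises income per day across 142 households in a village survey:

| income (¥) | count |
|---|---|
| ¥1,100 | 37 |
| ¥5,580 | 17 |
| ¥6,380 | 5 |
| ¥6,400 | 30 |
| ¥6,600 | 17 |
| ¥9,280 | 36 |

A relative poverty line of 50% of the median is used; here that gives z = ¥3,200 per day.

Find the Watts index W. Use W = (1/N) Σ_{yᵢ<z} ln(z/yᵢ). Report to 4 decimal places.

Below the line: 37×¥1,100 (q = 37 of N = 142).
Log shortfalls: ln(3200/1100) = 1.0678 (×37).
W = 39.510103 / 142 = 0.2782.

0.2782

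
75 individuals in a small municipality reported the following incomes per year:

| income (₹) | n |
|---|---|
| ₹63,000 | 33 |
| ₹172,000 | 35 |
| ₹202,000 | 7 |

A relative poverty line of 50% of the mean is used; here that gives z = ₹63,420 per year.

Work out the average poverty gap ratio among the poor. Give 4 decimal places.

Below the line: 33×₹63,000 (q = 33 of N = 75).
Relative gaps: 0.0066 (×33); sum = 0.218543.
I averages over the q = 33 poor units only: 0.218543 / 33 = 0.0066.

0.0066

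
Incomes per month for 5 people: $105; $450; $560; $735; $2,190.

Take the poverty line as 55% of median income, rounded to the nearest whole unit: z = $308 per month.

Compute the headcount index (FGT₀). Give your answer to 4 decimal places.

0.2000

1 of the 5 people have income below $308.
H = 1/5 = 0.2000.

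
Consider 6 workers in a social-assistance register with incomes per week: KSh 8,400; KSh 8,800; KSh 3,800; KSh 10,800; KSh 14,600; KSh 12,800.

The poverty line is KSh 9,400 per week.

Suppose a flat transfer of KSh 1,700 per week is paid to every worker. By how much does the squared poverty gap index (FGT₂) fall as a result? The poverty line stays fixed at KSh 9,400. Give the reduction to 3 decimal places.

0.033

Before: below the line — KSh 3,800, KSh 8,400, KSh 8,800; squared poverty gap index (FGT₂) = 0.06172.
After the KSh 1,700 transfer: below the line — KSh 5,500; squared poverty gap index (FGT₂) = 0.02869.
Reduction = 0.06172 − 0.02869 = 0.033.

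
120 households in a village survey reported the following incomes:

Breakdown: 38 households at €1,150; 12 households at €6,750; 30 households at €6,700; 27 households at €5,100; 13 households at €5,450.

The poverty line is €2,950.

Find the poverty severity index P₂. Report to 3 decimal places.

Poor units: 38×€1,150 (q = 38 of N = 120).
Gap ratios (z−y)/z: (2950−1150)/2950 = 0.6102 (×38).
Squared: 0.3723 (×38).
Sum = 14.147659; P₂ = 14.147659 / 120 = 0.118.

0.118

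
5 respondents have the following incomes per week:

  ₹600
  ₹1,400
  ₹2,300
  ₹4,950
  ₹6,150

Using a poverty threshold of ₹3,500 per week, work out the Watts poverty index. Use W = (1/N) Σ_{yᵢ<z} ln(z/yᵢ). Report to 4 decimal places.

0.6199

Below the line: ₹600, ₹1,400, ₹2,300 (q = 3 of N = 5).
Log shortfalls: ln(3500/600) = 1.7636; ln(3500/1400) = 0.9163; ln(3500/2300) = 0.4199.
W = 3.099733 / 5 = 0.6199.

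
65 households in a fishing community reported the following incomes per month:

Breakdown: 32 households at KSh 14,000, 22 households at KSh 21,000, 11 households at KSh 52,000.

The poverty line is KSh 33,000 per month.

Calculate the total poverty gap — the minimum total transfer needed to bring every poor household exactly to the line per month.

KSh 872,000

Below the line: 32×KSh 14,000, 22×KSh 21,000 (q = 54 of N = 65).
Individual gaps: 32×(33000−14000) = 608000; 22×(33000−21000) = 264000.
Aggregate gap = KSh 872,000.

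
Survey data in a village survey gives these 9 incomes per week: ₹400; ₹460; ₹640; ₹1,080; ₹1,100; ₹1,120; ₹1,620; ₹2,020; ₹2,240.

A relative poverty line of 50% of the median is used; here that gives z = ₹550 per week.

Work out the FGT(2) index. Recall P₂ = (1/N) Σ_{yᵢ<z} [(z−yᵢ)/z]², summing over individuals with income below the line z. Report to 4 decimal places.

0.0112

Incomes under z: ₹400, ₹460 (q = 2 of N = 9).
Relative gaps: (550−400)/550 = 0.2727; (550−460)/550 = 0.1636.
Squared: 0.0744; 0.0268.
Sum = 0.101157; P₂ = 0.101157 / 9 = 0.0112.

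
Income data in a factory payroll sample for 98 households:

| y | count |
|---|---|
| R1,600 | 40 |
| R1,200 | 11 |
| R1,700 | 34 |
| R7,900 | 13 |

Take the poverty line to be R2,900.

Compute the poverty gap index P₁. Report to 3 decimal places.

Below z: 11×R1,200, 40×R1,600, 34×R1,700 (q = 85 of N = 98).
Gap ratios (z−y)/z: (2900−1200)/2900 = 0.5862 (×11); (2900−1600)/2900 = 0.4483 (×40); (2900−1700)/2900 = 0.4138 (×34).
Sum of shortfalls = 38.448276; P₁ averages over all N: 38.448276 / 98 = 0.392.

0.392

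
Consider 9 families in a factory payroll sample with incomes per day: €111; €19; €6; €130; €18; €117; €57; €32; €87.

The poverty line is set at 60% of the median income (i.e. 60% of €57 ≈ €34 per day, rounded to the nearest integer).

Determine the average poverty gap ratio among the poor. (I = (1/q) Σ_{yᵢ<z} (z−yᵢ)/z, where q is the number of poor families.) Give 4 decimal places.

0.4485

Poor units: €6, €18, €19, €32 (q = 4 of N = 9).
Shortfall ratios (z−y)/z: 0.8235, 0.4706, 0.4412, 0.0588; sum = 1.794118.
I averages over the q = 4 poor units only: 1.794118 / 4 = 0.4485.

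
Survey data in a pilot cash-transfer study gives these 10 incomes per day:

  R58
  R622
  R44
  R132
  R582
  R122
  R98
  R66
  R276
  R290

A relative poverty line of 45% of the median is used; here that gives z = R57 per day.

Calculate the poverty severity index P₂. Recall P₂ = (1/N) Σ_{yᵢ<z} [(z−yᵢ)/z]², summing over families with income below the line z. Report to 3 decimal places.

0.005

Incomes under z: R44 (q = 1 of N = 10).
Normalized shortfalls: (57−44)/57 = 0.2281.
Squared: 0.0520.
Sum = 0.052016; P₂ = 0.052016 / 10 = 0.005.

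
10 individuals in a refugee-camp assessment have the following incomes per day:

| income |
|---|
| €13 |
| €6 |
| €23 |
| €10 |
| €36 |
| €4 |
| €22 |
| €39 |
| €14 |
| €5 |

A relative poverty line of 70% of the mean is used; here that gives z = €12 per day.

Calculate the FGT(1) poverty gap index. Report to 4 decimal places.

0.1917

Incomes under z: €4, €5, €6, €10 (q = 4 of N = 10).
Gap ratios (z−y)/z: (12−4)/12 = 0.6667; (12−5)/12 = 0.5833; (12−6)/12 = 0.5000; (12−10)/12 = 0.1667.
Sum of shortfalls = 1.916667; P₁ averages over all N: 1.916667 / 10 = 0.1917.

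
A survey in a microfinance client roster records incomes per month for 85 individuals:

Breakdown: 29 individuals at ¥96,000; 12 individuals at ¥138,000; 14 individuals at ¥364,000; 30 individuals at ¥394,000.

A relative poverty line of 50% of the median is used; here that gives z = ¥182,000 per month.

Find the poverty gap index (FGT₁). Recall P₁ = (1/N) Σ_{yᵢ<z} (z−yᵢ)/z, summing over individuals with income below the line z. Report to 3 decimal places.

0.195

Below the line: 29×¥96,000, 12×¥138,000 (q = 41 of N = 85).
Normalized shortfalls: (182000−96000)/182000 = 0.4725 (×29); (182000−138000)/182000 = 0.2418 (×12).
Sum of shortfalls = 16.604396; P₁ averages over all N: 16.604396 / 85 = 0.195.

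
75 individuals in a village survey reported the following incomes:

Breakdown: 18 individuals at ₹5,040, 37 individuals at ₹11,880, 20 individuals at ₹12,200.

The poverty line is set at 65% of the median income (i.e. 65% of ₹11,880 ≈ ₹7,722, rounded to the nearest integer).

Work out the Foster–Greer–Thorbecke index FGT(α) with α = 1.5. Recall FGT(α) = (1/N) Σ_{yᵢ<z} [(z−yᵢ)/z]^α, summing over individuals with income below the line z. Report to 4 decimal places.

Below z: 18×₹5,040 (q = 18 of N = 75).
Gap ratios (z−y)/z: (7722−5040)/7722 = 0.3473 (×18).
Raised to α = 1.5: 0.20469 (×18).
Sum = 3.684393; FGT(1.5) = 3.684393 / 75 = 0.0491.

0.0491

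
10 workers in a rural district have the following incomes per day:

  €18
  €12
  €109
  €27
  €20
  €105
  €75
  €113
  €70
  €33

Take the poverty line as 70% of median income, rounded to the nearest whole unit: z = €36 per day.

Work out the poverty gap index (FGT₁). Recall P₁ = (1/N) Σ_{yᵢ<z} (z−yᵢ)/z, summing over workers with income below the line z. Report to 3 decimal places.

Incomes under z: €12, €18, €20, €27, €33 (q = 5 of N = 10).
Relative gaps: (36−12)/36 = 0.6667; (36−18)/36 = 0.5000; (36−20)/36 = 0.4444; (36−27)/36 = 0.2500; (36−33)/36 = 0.0833.
Sum of shortfalls = 1.944444; P₁ averages over all N: 1.944444 / 10 = 0.194.

0.194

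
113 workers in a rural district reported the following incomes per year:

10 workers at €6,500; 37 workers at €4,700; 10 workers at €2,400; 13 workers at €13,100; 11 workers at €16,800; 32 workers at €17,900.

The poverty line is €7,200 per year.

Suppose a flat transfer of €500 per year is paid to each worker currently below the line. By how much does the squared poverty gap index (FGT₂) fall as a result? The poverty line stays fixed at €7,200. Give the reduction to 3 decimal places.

Before: below the line — 10×€2,400, 37×€4,700, 10×€6,500; squared poverty gap index (FGT₂) = 0.07964.
After the €500 transfer: below the line — 10×€2,900, 37×€5,200, 10×€7,000; squared poverty gap index (FGT₂) = 0.05690.
Reduction = 0.07964 − 0.05690 = 0.023.

0.023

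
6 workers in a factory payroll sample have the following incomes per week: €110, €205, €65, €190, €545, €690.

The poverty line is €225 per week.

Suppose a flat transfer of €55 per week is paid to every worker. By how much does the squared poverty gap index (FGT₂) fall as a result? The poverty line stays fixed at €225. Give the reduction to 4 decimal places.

Before: below the line — €65, €110, €190, €205; squared poverty gap index (FGT₂) = 0.133169.
After the €55 transfer: below the line — €120, €165; squared poverty gap index (FGT₂) = 0.048148.
Reduction = 0.133169 − 0.048148 = 0.0850.

0.0850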